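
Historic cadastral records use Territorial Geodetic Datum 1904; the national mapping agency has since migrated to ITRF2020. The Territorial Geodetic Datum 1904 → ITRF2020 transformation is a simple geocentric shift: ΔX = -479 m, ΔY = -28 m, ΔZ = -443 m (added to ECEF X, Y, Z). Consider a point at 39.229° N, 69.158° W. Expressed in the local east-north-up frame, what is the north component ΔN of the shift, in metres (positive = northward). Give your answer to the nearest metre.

At φ = 39.229°, λ = -69.158°: sin φ = 0.632421, cos φ = 0.774624, sin λ = -0.934565, cos λ = 0.355792.
ΔN = −sin φ cos λ·ΔX − sin φ sin λ·ΔY + cos φ·ΔZ = −(0.632421)(0.355792)(-479) − (0.632421)(-0.934565)(-28) + (0.774624)(-443) = -251.93 m.

ΔN = -252 m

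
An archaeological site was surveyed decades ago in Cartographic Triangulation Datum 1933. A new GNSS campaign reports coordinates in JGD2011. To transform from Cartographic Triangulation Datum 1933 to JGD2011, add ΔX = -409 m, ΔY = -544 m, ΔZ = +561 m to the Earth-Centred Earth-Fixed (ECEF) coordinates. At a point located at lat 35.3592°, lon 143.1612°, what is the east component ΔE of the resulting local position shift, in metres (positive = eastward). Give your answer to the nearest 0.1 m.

The local east axis at (φ, λ) is (−sin λ, cos λ, 0), so ΔE = −sin(143.1612°)·(-409) + cos(143.1612°)·(-544) = 680.60 m.

ΔE = 680.6 m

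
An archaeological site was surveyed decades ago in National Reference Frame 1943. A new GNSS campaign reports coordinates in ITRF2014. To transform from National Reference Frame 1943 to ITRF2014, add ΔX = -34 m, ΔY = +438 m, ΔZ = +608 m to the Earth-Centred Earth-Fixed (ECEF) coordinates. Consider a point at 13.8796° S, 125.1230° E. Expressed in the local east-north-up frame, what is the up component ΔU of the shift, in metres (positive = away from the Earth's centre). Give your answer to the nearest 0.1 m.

ΔU = 220.9 m

The local up (radial) axis is (cos φ cos λ, cos φ sin λ, sin φ), giving ΔU = 18.990 + 347.788 − 145.849 = 220.93 m.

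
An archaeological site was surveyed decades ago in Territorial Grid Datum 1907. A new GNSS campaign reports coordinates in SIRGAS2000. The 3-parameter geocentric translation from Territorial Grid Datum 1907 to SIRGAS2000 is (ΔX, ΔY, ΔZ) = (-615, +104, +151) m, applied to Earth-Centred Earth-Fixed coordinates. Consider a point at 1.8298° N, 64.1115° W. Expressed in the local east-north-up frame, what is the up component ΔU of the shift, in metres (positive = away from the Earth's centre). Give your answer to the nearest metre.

ΔU = -357 m

The local up (radial) axis is (cos φ cos λ, cos φ sin λ, sin φ), giving ΔU = -268.385 − 93.515 + 4.822 = -357.08 m.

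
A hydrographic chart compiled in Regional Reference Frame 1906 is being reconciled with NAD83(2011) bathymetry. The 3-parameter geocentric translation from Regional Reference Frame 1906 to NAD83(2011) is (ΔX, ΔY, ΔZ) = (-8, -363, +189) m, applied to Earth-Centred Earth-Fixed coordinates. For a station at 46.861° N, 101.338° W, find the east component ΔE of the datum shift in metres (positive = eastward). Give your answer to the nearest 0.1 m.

ΔE = 63.5 m

The local east axis at (φ, λ) is (−sin λ, cos λ, 0), so ΔE = −sin(-101.338°)·(-8) + cos(-101.338°)·(-363) = 63.52 m.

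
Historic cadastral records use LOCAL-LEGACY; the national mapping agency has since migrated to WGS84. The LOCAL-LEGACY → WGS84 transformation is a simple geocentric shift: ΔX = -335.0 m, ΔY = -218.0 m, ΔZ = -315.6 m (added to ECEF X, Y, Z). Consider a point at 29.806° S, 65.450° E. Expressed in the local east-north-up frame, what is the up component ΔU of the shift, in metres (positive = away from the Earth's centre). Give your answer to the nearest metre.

ΔU = -136 m

The local up (radial) axis is (cos φ cos λ, cos φ sin λ, sin φ), giving ΔU = -120.775 − 172.061 + 156.874 = -135.96 m.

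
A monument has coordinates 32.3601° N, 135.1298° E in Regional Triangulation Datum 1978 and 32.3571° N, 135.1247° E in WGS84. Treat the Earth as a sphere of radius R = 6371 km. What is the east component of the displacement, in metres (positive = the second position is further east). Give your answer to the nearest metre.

Δφ = 32.3571° − 32.3601° = -0.0030°; Δλ = 135.1247° − 135.1298° = -0.0051°.
1° along a meridian = πR/180 = 111195 m.
ΔN = Δφ × 111195 = -333.6 m; ΔE = Δλ × 111195 × cos(32.3601°) = -0.0051 × 111195 × 0.844701 = -479.0 m.

ΔE = -479 m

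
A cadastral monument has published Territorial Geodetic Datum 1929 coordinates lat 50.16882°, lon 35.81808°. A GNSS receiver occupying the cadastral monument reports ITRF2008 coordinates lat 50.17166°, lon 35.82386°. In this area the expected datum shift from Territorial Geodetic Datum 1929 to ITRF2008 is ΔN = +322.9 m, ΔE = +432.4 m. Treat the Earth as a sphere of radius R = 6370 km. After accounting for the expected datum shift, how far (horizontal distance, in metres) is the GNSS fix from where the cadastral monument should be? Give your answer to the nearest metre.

Observed coordinate differences: Δφ = +0.00284°, Δλ = +0.00578°.
Converting to metres (1° lat = 111177 m, cos φ = 0.640528): observed ΔN = 315.7 m, observed ΔE = 411.6 m.
Subtracting the expected shift leaves a residual of 315.7 − (322.9) = -7.2 m north and 411.6 − (432.4) = -20.8 m east.
Residual distance = √((-7.2)² + (-20.8)²) = 22.0 m.

22 m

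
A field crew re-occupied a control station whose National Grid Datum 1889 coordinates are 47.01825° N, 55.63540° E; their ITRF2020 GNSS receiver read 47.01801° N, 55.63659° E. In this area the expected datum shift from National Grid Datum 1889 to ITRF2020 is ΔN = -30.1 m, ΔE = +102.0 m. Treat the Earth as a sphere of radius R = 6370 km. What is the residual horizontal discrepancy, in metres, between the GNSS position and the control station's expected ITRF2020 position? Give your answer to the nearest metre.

Observed coordinate differences: Δφ = -0.00024°, Δλ = +0.00119°.
Converting to metres (1° lat = 111177 m, cos φ = 0.681765): observed ΔN = -26.7 m, observed ΔE = 90.2 m.
Subtracting the expected shift leaves a residual of -26.7 − (-30.1) = 3.4 m north and 90.2 − (102.0) = -11.8 m east.
Residual distance = √(3.4² + (-11.8)²) = 12.3 m.

12 m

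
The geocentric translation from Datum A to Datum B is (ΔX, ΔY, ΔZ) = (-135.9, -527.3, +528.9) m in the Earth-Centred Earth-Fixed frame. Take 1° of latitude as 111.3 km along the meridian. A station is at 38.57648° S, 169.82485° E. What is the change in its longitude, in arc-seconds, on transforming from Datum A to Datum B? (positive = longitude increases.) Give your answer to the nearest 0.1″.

Δλ = 22.5″

sin φ = -0.623559, cos φ = 0.781777, sin λ = 0.176658, cos λ = -0.984272.
East component: ΔE = −sin λ·ΔX + cos λ·ΔY = −(0.176658)(-135.9) + (-0.984272)(-527.3) = 543.01 m.
1° of latitude spans 111300 m; at latitude φ, 1° of longitude spans that × cos φ = 87011.7 m, so Δλ = 543.01 / 87011.7 × 3600 = 22.467″.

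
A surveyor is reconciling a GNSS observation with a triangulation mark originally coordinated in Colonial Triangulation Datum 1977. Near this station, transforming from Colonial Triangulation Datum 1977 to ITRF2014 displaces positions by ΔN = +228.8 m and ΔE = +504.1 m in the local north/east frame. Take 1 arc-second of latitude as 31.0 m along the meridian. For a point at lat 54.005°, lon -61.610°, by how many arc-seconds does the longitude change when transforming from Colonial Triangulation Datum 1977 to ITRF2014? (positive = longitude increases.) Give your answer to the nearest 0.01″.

Δλ = 27.67″

At latitude 54.005°, cos φ = 0.587715.
1″ of longitude at this latitude = 31.00 × cos φ = 18.2192 m, so Δλ = 504.1 / 18.2192 = 27.669″.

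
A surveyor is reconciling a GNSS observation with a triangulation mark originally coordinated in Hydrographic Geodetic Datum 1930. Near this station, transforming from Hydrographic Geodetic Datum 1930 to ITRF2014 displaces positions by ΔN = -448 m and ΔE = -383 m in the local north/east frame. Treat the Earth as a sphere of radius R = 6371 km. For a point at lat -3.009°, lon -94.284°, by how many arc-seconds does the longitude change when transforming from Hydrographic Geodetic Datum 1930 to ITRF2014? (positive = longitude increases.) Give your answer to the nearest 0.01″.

At latitude -3.009°, cos φ = 0.998621.
One radian of longitude at latitude φ spans R cos φ, so Δλ = ΔE / (R cos φ) = -383.0 / (6371000 × 0.998621) = -6.0199e-05 rad = -12.417″.

Δλ = -12.42″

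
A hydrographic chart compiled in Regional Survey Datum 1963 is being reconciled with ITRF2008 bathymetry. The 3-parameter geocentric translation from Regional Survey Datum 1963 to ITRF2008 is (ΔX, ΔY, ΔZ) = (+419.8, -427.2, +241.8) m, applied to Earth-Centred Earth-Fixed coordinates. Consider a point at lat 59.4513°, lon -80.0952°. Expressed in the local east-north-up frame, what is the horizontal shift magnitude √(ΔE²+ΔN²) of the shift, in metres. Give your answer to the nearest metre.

455 m

The local east axis at (φ, λ) is (−sin λ, cos λ, 0), so ΔE = −sin(-80.0952°)·419.8 + cos(-80.0952°)·(-427.2) = 340.06 m.
The local north axis is (−sin φ cos λ, −sin φ sin λ, cos φ), giving ΔN = -62.187 − 362.420 + 122.900 = -301.71 m.
Horizontal magnitude = √(ΔE² + ΔN²) = √(340.06² + (-301.71)²) = 454.61 m.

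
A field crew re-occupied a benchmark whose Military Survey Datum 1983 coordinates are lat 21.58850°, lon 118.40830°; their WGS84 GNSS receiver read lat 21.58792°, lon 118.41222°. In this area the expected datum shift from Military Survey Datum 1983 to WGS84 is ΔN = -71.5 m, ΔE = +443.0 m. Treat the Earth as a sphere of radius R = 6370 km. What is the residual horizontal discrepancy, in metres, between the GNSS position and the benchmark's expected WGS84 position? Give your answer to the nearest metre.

Observed coordinate differences: Δφ = -0.00058°, Δλ = +0.00392°.
Converting to metres (1° lat = 111177 m, cos φ = 0.929850): observed ΔN = -64.5 m, observed ΔE = 405.2 m.
Subtracting the expected shift leaves a residual of -64.5 − (-71.5) = 7.0 m north and 405.2 − (443.0) = -37.8 m east.
Residual distance = √(7.0² + (-37.8)²) = 38.4 m.

38 m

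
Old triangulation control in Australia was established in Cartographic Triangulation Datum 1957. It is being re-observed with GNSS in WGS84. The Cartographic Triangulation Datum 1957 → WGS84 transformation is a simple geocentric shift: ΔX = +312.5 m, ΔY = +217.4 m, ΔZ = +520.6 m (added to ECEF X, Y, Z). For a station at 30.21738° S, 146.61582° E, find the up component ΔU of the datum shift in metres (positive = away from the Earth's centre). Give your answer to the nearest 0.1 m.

ΔU = -384.1 m

At φ = -30.21738°, λ = 146.61582°: sin φ = -0.503282, cos φ = 0.864122, sin λ = 0.550250, cos λ = -0.835000.
ΔU = cos φ cos λ·ΔX + cos φ sin λ·ΔY + sin φ·ΔZ = (0.864122)(-0.835000)(312.5) + (0.864122)(0.550250)(217.4) + (-0.503282)(520.6) = -384.12 m.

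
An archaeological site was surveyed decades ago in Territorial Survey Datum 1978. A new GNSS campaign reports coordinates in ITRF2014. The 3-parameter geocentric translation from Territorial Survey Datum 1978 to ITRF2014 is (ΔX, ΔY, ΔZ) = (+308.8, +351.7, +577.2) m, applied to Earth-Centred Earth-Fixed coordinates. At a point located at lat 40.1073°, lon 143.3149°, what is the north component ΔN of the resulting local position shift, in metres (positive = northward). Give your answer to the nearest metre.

The local north axis is (−sin φ cos λ, −sin φ sin λ, cos φ), giving ΔN = 159.533 − 135.358 + 441.465 = 465.64 m.

ΔN = 466 m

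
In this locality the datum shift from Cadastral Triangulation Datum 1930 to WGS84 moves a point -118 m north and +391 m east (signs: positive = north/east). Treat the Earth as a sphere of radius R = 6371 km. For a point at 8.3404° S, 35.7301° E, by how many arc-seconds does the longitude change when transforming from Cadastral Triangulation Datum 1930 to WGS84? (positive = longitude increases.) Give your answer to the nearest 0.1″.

Δλ = 12.8″

At latitude -8.3404°, cos φ = 0.989424.
One radian of longitude at latitude φ spans R cos φ, so Δλ = ΔE / (R cos φ) = 391.0 / (6371000 × 0.989424) = 6.2028e-05 rad = 12.794″.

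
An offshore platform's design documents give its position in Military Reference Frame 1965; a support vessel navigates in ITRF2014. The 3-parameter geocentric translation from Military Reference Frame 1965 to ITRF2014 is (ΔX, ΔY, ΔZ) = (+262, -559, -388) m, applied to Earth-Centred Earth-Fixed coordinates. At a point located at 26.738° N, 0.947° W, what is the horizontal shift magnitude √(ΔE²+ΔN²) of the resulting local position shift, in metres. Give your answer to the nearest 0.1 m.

726.0 m

The local east axis at (φ, λ) is (−sin λ, cos λ, 0), so ΔE = −sin(-0.947°)·262 + cos(-0.947°)·(-559) = -554.59 m.
The local north axis is (−sin φ cos λ, −sin φ sin λ, cos φ), giving ΔN = -117.861 − 4.157 − 346.512 = -468.53 m.
Horizontal magnitude = √(ΔE² + ΔN²) = √((-554.59)² + (-468.53)²) = 726.01 m.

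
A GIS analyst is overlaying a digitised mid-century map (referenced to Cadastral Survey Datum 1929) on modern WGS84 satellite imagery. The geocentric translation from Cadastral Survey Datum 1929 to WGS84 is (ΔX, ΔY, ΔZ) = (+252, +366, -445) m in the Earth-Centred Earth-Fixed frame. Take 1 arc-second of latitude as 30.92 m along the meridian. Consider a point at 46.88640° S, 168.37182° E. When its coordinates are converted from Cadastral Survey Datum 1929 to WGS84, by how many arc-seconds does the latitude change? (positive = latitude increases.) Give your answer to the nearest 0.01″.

sin φ = -0.730000, cos φ = 0.683447, sin λ = 0.201560, cos λ = -0.979476.
North component: ΔN = −sin φ cos λ·ΔX − sin φ sin λ·ΔY + cos φ·ΔZ = −(-0.730000)(-0.979476)(252) − (-0.730000)(0.201560)(366) + (0.683447)(-445) = -430.47 m.
1° of latitude spans 3600 × 30.92 = 111312 m, so Δφ = -430.47 / 111312 × 3600 = -13.922″.

Δφ = -13.92″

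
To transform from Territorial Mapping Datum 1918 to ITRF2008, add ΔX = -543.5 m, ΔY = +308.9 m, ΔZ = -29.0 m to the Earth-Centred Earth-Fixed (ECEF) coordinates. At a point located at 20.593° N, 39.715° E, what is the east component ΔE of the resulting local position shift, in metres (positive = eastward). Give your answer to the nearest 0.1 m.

At φ = 20.593°, λ = 39.715°: sin φ = 0.351727, cos φ = 0.936103, sin λ = 0.638969, cos λ = 0.769232.
ΔE = −sin λ·ΔX + cos λ·ΔY = −(0.638969)·(-543.5) + (0.769232)·(308.9) = 584.90 m.

ΔE = 584.9 m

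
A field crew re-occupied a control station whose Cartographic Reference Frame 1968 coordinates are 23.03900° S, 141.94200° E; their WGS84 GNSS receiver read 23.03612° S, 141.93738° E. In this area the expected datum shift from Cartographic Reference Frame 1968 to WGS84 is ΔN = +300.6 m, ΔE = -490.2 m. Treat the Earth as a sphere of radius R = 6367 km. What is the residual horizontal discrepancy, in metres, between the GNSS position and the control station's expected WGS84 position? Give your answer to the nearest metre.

26 m

Observed coordinate differences: Δφ = +0.00288°, Δλ = -0.00462°.
Converting to metres (1° lat = 111125 m, cos φ = 0.920239): observed ΔN = 320.0 m, observed ΔE = -472.4 m.
Subtracting the expected shift leaves a residual of 320.0 − (300.6) = 19.4 m north and -472.4 − (-490.2) = 17.8 m east.
Residual distance = √(19.4² + 17.8²) = 26.3 m.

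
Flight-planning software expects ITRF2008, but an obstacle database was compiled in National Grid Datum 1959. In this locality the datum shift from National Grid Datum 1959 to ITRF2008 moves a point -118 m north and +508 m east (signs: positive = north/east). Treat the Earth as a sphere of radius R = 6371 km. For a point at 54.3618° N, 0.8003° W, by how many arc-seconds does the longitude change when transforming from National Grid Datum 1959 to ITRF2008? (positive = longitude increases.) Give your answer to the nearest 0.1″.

At latitude 54.3618°, cos φ = 0.582665.
One radian of longitude at latitude φ spans R cos φ, so Δλ = ΔE / (R cos φ) = 508.0 / (6371000 × 0.582665) = 1.3685e-04 rad = 28.227″.

Δλ = 28.2″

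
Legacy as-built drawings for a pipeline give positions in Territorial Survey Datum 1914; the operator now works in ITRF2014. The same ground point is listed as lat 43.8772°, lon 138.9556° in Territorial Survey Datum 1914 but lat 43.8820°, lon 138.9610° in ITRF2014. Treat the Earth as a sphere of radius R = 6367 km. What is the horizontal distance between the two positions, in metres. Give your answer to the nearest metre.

687 m

Δφ = 43.8820° − 43.8772° = +0.0048°; Δλ = 138.9610° − 138.9556° = +0.0054°.
1° along a meridian = πR/180 = 111125 m.
ΔN = Δφ × 111125 = 533.4 m; ΔE = Δλ × 111125 × cos(43.8772°) = +0.0054 × 111125 × 0.720827 = 432.6 m.
Distance = √(ΔE² + ΔN²) = √(432.6² + 533.4²) = 686.7 m.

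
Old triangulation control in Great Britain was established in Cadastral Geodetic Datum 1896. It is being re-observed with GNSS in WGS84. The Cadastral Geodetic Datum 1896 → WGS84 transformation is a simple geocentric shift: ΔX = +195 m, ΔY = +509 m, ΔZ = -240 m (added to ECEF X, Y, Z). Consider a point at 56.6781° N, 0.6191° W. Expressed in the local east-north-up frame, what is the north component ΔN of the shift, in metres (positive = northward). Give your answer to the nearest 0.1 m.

The local north axis is (−sin φ cos λ, −sin φ sin λ, cos φ), giving ΔN = -162.932 + 4.596 − 131.842 = -290.18 m.

ΔN = -290.2 m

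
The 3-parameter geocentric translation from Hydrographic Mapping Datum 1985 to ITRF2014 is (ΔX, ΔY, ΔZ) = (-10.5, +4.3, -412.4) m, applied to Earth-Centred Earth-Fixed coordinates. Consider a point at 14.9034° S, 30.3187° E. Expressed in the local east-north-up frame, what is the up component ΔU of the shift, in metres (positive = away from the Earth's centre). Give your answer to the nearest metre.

ΔU = 99 m

The local up (radial) axis is (cos φ cos λ, cos φ sin λ, sin φ), giving ΔU = -8.759 + 2.098 + 106.065 = 99.40 m.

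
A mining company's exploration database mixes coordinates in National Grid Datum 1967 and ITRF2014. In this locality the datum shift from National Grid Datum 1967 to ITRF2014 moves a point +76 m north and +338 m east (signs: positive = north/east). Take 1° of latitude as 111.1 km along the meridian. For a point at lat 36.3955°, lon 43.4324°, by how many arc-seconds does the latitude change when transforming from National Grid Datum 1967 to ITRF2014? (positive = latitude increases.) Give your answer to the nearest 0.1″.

Δφ = 2.5″

1° of latitude = 111.1 km, so Δφ = 76.0 / 111100 = 0.0006841° = 2.463″.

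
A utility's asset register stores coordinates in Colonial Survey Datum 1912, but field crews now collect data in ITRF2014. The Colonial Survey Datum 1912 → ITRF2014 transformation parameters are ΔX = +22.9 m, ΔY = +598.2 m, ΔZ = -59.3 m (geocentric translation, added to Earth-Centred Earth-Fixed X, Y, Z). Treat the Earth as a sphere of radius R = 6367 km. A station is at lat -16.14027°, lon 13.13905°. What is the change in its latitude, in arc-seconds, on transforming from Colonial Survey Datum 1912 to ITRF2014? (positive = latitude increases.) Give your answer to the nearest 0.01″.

sin φ = -0.277990, cos φ = 0.960584, sin λ = 0.227315, cos λ = 0.973821.
North component: ΔN = −sin φ cos λ·ΔX − sin φ sin λ·ΔY + cos φ·ΔZ = −(-0.277990)(0.973821)(22.9) − (-0.277990)(0.227315)(598.2) + (0.960584)(-59.3) = -12.96 m.
1° of latitude spans πR/180 = 111125 m, so Δφ = -12.96 / 111125 × 3600 = -0.420″.

Δφ = -0.42″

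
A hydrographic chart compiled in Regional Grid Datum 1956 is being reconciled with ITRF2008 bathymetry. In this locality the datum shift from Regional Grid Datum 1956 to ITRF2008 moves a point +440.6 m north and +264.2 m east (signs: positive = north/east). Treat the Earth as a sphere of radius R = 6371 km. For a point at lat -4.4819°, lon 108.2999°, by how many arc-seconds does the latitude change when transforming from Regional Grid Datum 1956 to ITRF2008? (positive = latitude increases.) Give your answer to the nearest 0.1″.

Δφ = 14.3″

On a sphere of radius R, 1 rad of latitude = R, so Δφ = ΔN / R = 440.6 / 6371000 = 6.9157e-05 rad = 14.265″.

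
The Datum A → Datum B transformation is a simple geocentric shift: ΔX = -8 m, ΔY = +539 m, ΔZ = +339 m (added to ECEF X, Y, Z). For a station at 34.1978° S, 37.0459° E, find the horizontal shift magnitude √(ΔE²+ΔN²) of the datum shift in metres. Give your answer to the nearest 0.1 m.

At φ = -34.1978°, λ = 37.0459°: sin φ = -0.562052, cos φ = 0.827102, sin λ = 0.602455, cos λ = 0.798153.
ΔE = −sin λ·ΔX + cos λ·ΔY = −(0.602455)·(-8) + (0.798153)·(539) = 435.02 m.
ΔN = −sin φ cos λ·ΔX − sin φ sin λ·ΔY + cos φ·ΔZ = −(-0.562052)(0.798153)(-8) − (-0.562052)(0.602455)(539) + (0.827102)(339) = 459.31 m.
Horizontal magnitude = √(ΔE² + ΔN²) = √(435.02² + 459.31²) = 632.62 m.

632.6 m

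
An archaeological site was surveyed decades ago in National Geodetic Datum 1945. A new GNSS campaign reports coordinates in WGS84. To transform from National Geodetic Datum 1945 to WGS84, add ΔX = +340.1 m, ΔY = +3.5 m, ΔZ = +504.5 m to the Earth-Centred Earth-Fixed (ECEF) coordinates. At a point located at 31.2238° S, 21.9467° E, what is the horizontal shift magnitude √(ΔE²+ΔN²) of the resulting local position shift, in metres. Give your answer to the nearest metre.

The local east axis at (φ, λ) is (−sin λ, cos λ, 0), so ΔE = −sin(21.9467°)·340.1 + cos(21.9467°)·3.5 = -123.86 m.
The local north axis is (−sin φ cos λ, −sin φ sin λ, cos φ), giving ΔN = 163.526 + 0.678 + 431.423 = 595.63 m.
Horizontal magnitude = √(ΔE² + ΔN²) = √((-123.86)² + 595.63²) = 608.37 m.

608 m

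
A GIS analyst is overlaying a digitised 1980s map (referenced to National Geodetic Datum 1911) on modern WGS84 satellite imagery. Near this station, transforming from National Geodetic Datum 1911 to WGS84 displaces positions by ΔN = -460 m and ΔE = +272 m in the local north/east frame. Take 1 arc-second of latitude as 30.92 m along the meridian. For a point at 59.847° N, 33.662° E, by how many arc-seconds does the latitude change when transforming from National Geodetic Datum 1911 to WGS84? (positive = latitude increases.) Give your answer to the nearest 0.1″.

Δφ = -14.9″

1″ of latitude = 30.92 m, so Δφ = -460.0 / 30.92 = -14.877″.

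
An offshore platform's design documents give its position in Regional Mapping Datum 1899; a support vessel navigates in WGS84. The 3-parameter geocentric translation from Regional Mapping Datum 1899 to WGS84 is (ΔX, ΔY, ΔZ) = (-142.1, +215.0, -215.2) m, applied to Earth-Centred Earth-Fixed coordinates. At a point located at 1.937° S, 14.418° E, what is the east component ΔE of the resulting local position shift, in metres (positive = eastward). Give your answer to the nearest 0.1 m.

At φ = -1.937°, λ = 14.418°: sin φ = -0.033801, cos φ = 0.999429, sin λ = 0.248994, cos λ = 0.968505.
ΔE = −sin λ·ΔX + cos λ·ΔY = −(0.248994)·(-142.1) + (0.968505)·(215.0) = 243.61 m.

ΔE = 243.6 m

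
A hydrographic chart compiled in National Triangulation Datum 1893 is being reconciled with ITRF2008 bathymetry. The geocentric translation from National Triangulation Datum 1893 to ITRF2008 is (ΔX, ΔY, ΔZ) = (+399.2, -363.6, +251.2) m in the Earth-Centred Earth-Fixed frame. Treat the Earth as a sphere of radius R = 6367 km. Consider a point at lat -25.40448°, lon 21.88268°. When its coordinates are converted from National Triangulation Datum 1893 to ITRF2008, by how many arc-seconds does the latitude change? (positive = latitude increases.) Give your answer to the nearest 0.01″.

Δφ = 10.62″

sin φ = -0.429006, cos φ = 0.903302, sin λ = 0.372707, cos λ = 0.927949.
North component: ΔN = −sin φ cos λ·ΔX − sin φ sin λ·ΔY + cos φ·ΔZ = −(-0.429006)(0.927949)(399.2) − (-0.429006)(0.372707)(-363.6) + (0.903302)(251.2) = 327.69 m.
1° of latitude spans πR/180 = 111125 m, so Δφ = 327.69 / 111125 × 3600 = 10.616″.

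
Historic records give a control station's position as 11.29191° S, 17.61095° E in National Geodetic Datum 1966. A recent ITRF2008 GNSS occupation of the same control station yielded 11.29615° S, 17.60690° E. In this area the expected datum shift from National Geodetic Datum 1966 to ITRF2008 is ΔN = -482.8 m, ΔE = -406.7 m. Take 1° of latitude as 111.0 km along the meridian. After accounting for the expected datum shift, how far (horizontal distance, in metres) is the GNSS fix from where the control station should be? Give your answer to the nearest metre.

Observed coordinate differences: Δφ = -0.00424°, Δλ = -0.00405°.
Converting to metres (1° lat = 111000 m, cos φ = 0.980642): observed ΔN = -470.6 m, observed ΔE = -440.8 m.
Subtracting the expected shift leaves a residual of -470.6 − (-482.8) = 12.2 m north and -440.8 − (-406.7) = -34.1 m east.
Residual distance = √(12.2² + (-34.1)²) = 36.2 m.

36 m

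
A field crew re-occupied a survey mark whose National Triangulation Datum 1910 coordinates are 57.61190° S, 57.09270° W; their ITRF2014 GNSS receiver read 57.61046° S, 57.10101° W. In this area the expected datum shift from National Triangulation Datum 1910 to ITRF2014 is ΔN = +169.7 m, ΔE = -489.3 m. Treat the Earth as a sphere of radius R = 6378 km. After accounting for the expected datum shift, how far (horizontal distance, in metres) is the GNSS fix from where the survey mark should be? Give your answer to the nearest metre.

Observed coordinate differences: Δφ = +0.00144°, Δλ = -0.00831°.
Converting to metres (1° lat = 111317 m, cos φ = 0.535651): observed ΔN = 160.3 m, observed ΔE = -495.5 m.
Subtracting the expected shift leaves a residual of 160.3 − (169.7) = -9.4 m north and -495.5 − (-489.3) = -6.2 m east.
Residual distance = √((-9.4)² + (-6.2)²) = 11.3 m.

11 m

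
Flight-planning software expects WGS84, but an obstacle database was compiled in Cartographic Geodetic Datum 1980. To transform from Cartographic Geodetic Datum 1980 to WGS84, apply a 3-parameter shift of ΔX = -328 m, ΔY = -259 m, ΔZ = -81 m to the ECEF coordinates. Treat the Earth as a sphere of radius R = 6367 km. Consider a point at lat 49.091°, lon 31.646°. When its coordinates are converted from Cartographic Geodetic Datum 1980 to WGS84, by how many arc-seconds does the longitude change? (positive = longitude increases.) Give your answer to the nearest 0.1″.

sin φ = 0.755751, cos φ = 0.654860, sin λ = 0.524670, cos λ = 0.851306.
East component: ΔE = −sin λ·ΔX + cos λ·ΔY = −(0.524670)(-328) + (0.851306)(-259) = -48.40 m.
1° of latitude spans πR/180 = 111125 m; at latitude φ, 1° of longitude spans that × cos φ = 72771.3 m, so Δλ = -48.40 / 72771.3 × 3600 = -2.394″.

Δλ = -2.4″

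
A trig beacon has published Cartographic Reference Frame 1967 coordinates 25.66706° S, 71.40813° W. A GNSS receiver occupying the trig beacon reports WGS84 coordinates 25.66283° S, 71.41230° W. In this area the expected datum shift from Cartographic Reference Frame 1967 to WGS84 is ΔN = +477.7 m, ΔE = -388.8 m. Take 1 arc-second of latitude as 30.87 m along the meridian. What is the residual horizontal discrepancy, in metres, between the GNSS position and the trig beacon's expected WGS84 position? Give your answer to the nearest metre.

Observed coordinate differences: Δφ = +0.00423°, Δλ = -0.00417°.
Converting to metres (1° lat = 111132 m, cos φ = 0.901326): observed ΔN = 470.1 m, observed ΔE = -417.7 m.
Subtracting the expected shift leaves a residual of 470.1 − (477.7) = -7.6 m north and -417.7 − (-388.8) = -28.9 m east.
Residual distance = √((-7.6)² + (-28.9)²) = 29.9 m.

30 m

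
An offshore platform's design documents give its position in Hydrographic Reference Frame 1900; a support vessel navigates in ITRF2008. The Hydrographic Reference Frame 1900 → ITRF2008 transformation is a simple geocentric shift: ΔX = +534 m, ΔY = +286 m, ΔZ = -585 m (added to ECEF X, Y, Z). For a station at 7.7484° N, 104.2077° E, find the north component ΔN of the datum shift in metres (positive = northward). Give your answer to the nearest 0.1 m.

ΔN = -599.4 m

The local north axis is (−sin φ cos λ, −sin φ sin λ, cos φ), giving ΔN = 17.670 − 37.380 − 579.659 = -599.37 m.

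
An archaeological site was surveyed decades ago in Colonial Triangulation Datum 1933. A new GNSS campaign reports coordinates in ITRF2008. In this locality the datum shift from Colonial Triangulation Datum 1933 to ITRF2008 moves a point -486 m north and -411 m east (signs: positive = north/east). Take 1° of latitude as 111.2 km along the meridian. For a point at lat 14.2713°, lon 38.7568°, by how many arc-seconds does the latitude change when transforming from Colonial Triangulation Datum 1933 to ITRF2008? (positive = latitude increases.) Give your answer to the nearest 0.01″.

Δφ = -15.73″

1° of latitude = 111.2 km, so Δφ = -486.0 / 111200 = -0.0043705° = -15.734″.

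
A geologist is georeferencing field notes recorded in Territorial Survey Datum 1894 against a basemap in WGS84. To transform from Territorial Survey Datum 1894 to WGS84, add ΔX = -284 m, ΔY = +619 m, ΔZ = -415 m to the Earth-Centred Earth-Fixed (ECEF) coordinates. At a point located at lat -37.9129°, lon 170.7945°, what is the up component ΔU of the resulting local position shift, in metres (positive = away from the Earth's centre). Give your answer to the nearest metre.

ΔU = 554 m

At φ = -37.9129°, λ = 170.7945°: sin φ = -0.614463, cos φ = 0.788946, sin λ = 0.159976, cos λ = -0.987121.
ΔU = cos φ cos λ·ΔX + cos φ sin λ·ΔY + sin φ·ΔZ = (0.788946)(-0.987121)(-284) + (0.788946)(0.159976)(619) + (-0.614463)(-415) = 554.30 m.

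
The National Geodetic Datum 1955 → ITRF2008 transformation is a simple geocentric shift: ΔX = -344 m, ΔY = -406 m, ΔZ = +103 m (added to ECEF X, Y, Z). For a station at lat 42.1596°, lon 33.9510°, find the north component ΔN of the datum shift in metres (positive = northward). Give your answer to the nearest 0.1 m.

At φ = 42.1596°, λ = 33.9510°: sin φ = 0.671198, cos φ = 0.741278, sin λ = 0.558484, cos λ = 0.829515.
ΔN = −sin φ cos λ·ΔX − sin φ sin λ·ΔY + cos φ·ΔZ = −(0.671198)(0.829515)(-344) − (0.671198)(0.558484)(-406) + (0.741278)(103) = 420.07 m.

ΔN = 420.1 m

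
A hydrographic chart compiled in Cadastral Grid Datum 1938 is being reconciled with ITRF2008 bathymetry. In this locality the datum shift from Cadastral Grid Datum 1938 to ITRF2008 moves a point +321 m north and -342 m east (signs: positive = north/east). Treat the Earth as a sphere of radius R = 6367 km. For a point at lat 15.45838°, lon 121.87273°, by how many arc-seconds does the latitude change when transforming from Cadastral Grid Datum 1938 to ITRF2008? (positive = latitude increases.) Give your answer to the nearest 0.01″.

On a sphere of radius R, 1 rad of latitude = R, so Δφ = ΔN / R = 321.0 / 6367000 = 5.0416e-05 rad = 10.399″.

Δφ = 10.40″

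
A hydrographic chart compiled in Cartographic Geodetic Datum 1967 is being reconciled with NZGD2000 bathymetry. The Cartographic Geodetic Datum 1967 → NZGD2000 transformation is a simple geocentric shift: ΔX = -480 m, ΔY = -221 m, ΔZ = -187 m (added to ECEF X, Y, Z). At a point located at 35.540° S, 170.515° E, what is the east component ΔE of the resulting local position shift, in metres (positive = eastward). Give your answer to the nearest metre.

At φ = -35.540°, λ = 170.515°: sin φ = -0.581271, cos φ = 0.813710, sin λ = 0.164789, cos λ = -0.986329.
ΔE = −sin λ·ΔX + cos λ·ΔY = −(0.164789)·(-480) + (-0.986329)·(-221) = 297.08 m.

ΔE = 297 m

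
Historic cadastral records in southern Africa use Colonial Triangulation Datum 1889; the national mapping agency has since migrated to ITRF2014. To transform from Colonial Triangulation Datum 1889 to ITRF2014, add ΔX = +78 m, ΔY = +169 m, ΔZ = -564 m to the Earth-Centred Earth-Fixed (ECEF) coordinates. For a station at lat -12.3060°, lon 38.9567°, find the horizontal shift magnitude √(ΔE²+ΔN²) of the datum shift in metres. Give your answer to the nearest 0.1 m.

522.0 m

At φ = -12.3060°, λ = 38.9567°: sin φ = -0.213133, cos φ = 0.977023, sin λ = 0.628733, cos λ = 0.777621.
ΔE = −sin λ·ΔX + cos λ·ΔY = −(0.628733)·(78) + (0.777621)·(169) = 82.38 m.
ΔN = −sin φ cos λ·ΔX − sin φ sin λ·ΔY + cos φ·ΔZ = −(-0.213133)(0.777621)(78) − (-0.213133)(0.628733)(169) + (0.977023)(-564) = -515.47 m.
Horizontal magnitude = √(ΔE² + ΔN²) = √(82.38² + (-515.47)²) = 522.01 m.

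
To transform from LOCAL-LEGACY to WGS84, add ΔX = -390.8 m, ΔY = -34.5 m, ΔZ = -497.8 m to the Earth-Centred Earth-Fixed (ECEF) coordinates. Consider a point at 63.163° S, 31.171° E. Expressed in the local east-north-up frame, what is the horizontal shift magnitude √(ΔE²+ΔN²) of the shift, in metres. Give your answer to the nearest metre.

566 m

At φ = -63.163°, λ = 31.171°: sin φ = -0.892294, cos φ = 0.451454, sin λ = 0.517594, cos λ = 0.855626.
ΔE = −sin λ·ΔX + cos λ·ΔY = −(0.517594)·(-390.8) + (0.855626)·(-34.5) = 172.76 m.
ΔN = −sin φ cos λ·ΔX − sin φ sin λ·ΔY + cos φ·ΔZ = −(-0.892294)(0.855626)(-390.8) − (-0.892294)(0.517594)(-34.5) + (0.451454)(-497.8) = -539.03 m.
Horizontal magnitude = √(ΔE² + ΔN²) = √(172.76² + (-539.03)²) = 566.04 m.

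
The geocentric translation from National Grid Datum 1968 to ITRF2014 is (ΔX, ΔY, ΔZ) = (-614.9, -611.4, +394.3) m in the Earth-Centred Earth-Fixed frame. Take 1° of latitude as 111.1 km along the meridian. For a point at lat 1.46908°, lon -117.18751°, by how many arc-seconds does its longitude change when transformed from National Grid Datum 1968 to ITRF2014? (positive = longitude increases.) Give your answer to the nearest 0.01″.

Δλ = -8.67″

sin φ = 0.025637, cos φ = 0.999671, sin λ = -0.889516, cos λ = -0.456904.
East component: ΔE = −sin λ·ΔX + cos λ·ΔY = −(-0.889516)(-614.9) + (-0.456904)(-611.4) = -267.61 m.
1° of latitude spans 111100 m; at latitude φ, 1° of longitude spans that × cos φ = 111063.5 m, so Δλ = -267.61 / 111063.5 × 3600 = -8.674″.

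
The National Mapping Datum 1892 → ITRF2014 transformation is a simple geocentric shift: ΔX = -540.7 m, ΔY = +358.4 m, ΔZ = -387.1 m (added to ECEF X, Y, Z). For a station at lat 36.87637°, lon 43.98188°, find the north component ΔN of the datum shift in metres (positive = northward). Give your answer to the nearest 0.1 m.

At φ = 36.87637°, λ = 43.98188°: sin φ = 0.600090, cos φ = 0.799932, sin λ = 0.694431, cos λ = 0.719559.
ΔN = −sin φ cos λ·ΔX − sin φ sin λ·ΔY + cos φ·ΔZ = −(0.600090)(0.719559)(-540.7) − (0.600090)(0.694431)(358.4) + (0.799932)(-387.1) = -225.53 m.

ΔN = -225.5 m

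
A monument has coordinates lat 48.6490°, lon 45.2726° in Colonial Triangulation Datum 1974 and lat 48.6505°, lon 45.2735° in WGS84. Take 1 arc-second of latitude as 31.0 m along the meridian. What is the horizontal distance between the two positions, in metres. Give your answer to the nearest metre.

Δφ = 48.6505° − 48.6490° = +0.0015°; Δλ = 45.2735° − 45.2726° = +0.0009°.
1° of latitude = 3600 × 31.00 = 111600 m.
ΔN = Δφ × 111600 = 167.4 m; ΔE = Δλ × 111600 × cos(48.6490°) = +0.0009 × 111600 × 0.660670 = 66.4 m.
Distance = √(ΔE² + ΔN²) = √(66.4² + 167.4²) = 180.1 m.

180 m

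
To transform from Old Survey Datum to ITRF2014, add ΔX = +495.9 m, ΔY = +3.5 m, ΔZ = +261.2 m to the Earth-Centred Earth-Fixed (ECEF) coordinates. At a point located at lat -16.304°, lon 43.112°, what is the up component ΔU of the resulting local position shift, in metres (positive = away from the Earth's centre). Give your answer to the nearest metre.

The local up (radial) axis is (cos φ cos λ, cos φ sin λ, sin φ), giving ΔU = 347.458 + 2.296 − 73.328 = 276.43 m.

ΔU = 276 m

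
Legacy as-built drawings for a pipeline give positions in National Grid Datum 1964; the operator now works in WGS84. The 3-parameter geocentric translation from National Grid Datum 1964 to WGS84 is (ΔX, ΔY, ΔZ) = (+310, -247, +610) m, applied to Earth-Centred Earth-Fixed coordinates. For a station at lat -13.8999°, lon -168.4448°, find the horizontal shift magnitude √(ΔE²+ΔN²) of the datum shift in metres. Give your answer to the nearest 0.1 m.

The local east axis at (φ, λ) is (−sin λ, cos λ, 0), so ΔE = −sin(-168.4448°)·310 + cos(-168.4448°)·(-247) = 304.09 m.
The local north axis is (−sin φ cos λ, −sin φ sin λ, cos φ), giving ΔN = -72.961 + 11.886 + 592.137 = 531.06 m.
Horizontal magnitude = √(ΔE² + ΔN²) = √(304.09² + 531.06²) = 611.96 m.

612.0 m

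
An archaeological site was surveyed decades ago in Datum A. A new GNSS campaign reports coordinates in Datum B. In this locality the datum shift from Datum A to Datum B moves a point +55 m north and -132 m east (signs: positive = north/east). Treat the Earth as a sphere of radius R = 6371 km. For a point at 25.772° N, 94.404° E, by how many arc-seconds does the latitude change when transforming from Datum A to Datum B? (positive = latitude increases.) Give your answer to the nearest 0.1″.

On a sphere of radius R, 1 rad of latitude = R, so Δφ = ΔN / R = 55.0 / 6371000 = 8.6329e-06 rad = 1.781″.

Δφ = 1.8″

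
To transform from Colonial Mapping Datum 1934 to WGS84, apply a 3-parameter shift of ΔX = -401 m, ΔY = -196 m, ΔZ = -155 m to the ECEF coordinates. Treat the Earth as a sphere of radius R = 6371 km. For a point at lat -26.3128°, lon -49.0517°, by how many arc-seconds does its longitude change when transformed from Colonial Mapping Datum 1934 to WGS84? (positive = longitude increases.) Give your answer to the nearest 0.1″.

sin φ = -0.443271, cos φ = 0.896387, sin λ = -0.755301, cos λ = 0.655378.
East component: ΔE = −sin λ·ΔX + cos λ·ΔY = −(-0.755301)(-401) + (0.655378)(-196) = -431.33 m.
1° of latitude spans πR/180 = 111195 m; at latitude φ, 1° of longitude spans that × cos φ = 99673.7 m, so Δλ = -431.33 / 99673.7 × 3600 = -15.579″.

Δλ = -15.6″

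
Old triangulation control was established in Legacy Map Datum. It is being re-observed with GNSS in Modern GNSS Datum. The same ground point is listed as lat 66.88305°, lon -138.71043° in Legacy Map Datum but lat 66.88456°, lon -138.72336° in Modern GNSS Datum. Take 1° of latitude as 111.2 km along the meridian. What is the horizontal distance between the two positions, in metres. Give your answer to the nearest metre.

Δφ = 66.88456° − 66.88305° = +0.00151°; Δλ = -138.72336° − -138.71043° = -0.01293°.
ΔN = Δφ × 111200 = 167.9 m; ΔE = Δλ × 111200 × cos(66.88305°) = -0.01293 × 111200 × 0.392609 = -564.5 m.
Distance = √(ΔE² + ΔN²) = √((-564.5)² + 167.9²) = 588.9 m.

589 m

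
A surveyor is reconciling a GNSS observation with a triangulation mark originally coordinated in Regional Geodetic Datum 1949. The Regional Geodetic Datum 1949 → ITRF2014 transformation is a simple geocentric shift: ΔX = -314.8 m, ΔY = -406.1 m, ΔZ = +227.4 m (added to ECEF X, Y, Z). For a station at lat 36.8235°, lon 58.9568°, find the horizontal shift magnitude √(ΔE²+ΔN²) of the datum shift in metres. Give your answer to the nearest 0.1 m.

491.6 m

At φ = 36.8235°, λ = 58.9568°: sin φ = 0.599352, cos φ = 0.800486, sin λ = 0.856779, cos λ = 0.515684.
ΔE = −sin λ·ΔX + cos λ·ΔY = −(0.856779)·(-314.8) + (0.515684)·(-406.1) = 60.29 m.
ΔN = −sin φ cos λ·ΔX − sin φ sin λ·ΔY + cos φ·ΔZ = −(0.599352)(0.515684)(-314.8) − (0.599352)(0.856779)(-406.1) + (0.800486)(227.4) = 487.86 m.
Horizontal magnitude = √(ΔE² + ΔN²) = √(60.29² + 487.86²) = 491.58 m.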